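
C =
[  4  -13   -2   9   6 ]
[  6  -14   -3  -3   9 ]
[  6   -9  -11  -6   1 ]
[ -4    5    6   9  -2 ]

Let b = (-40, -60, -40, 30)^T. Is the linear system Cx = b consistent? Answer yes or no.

yes

Row reduce the augmented matrix [C | b].
R2 ← R2 − (3/2)·R1: [0, 11/2, 0, -33/2, 0, 0]
R3 ← R3 − (3/2)·R1: [0, 21/2, -8, -39/2, -8, 20]
R4 ← R4 + R1: [0, -8, 4, 18, 4, -10]
R3 ← R3 − (21/11)·R2: [0, 0, -8, 12, -8, 20]
R4 ← R4 + (16/11)·R2: [0, 0, 4, -6, 4, -10]
R4 ← R4 + (1/2)·R3: [0, 0, 0, 0, 0, 0]
The echelon form has 3 nonzero rows, and every pivot lies in the first 5 columns, so rank(C) = rank([C|b]) = 3.
The system is consistent.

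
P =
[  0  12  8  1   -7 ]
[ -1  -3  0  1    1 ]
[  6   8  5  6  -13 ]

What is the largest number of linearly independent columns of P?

Row reduce to echelon form.
Swap R1 ↔ R2
R3 ← R3 + (6)·R1: [0, -10, 5, 12, -7]
R3 ← R3 + (5/6)·R2: [0, 0, 35/3, 77/6, -77/6]
Echelon form has 3 nonzero rows, so rank(P) = 3.
The rank gives the maximum number of linearly independent columns: 3.

3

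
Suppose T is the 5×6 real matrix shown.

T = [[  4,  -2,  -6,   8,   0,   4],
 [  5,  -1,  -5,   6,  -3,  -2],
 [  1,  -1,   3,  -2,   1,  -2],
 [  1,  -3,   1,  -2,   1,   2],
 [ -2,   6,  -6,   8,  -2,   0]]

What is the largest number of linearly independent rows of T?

Row reduce to echelon form.
R2 ← R2 − (5/4)·R1: [0, 3/2, 5/2, -4, -3, -7]
R3 ← R3 − (1/4)·R1: [0, -1/2, 9/2, -4, 1, -3]
R4 ← R4 − (1/4)·R1: [0, -5/2, 5/2, -4, 1, 1]
R5 ← R5 + (1/2)·R1: [0, 5, -9, 12, -2, 2]
R3 ← R3 + (1/3)·R2: [0, 0, 16/3, -16/3, 0, -16/3]
R4 ← R4 + (5/3)·R2: [0, 0, 20/3, -32/3, -4, -32/3]
R5 ← R5 − (10/3)·R2: [0, 0, -52/3, 76/3, 8, 76/3]
R4 ← R4 − (5/4)·R3: [0, 0, 0, -4, -4, -4]
R5 ← R5 + (13/4)·R3: [0, 0, 0, 8, 8, 8]
R5 ← R5 + (2)·R4: [0, 0, 0, 0, 0, 0]
Echelon form has 4 nonzero rows, so rank(T) = 4.
The rank gives the maximum number of linearly independent rows: 4.

4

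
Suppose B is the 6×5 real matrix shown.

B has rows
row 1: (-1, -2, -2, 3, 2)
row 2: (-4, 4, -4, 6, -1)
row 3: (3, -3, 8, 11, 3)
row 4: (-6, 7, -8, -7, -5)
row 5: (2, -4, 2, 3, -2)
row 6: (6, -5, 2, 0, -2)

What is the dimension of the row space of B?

Row reduce to echelon form.
R2 ← R2 − (4)·R1: [0, 12, 4, -6, -9]
R3 ← R3 + (3)·R1: [0, -9, 2, 20, 9]
R4 ← R4 − (6)·R1: [0, 19, 4, -25, -17]
R5 ← R5 + (2)·R1: [0, -8, -2, 9, 2]
R6 ← R6 + (6)·R1: [0, -17, -10, 18, 10]
R3 ← R3 + (3/4)·R2: [0, 0, 5, 31/2, 9/4]
R4 ← R4 − (19/12)·R2: [0, 0, -7/3, -31/2, -11/4]
R5 ← R5 + (2/3)·R2: [0, 0, 2/3, 5, -4]
R6 ← R6 + (17/12)·R2: [0, 0, -13/3, 19/2, -11/4]
R4 ← R4 + (7/15)·R3: [0, 0, 0, -124/15, -17/10]
R5 ← R5 − (2/15)·R3: [0, 0, 0, 44/15, -43/10]
R6 ← R6 + (13/15)·R3: [0, 0, 0, 344/15, -4/5]
R5 ← R5 + (11/31)·R4: [0, 0, 0, 0, -152/31]
R6 ← R6 + (86/31)·R4: [0, 0, 0, 0, -171/31]
R6 ← R6 − (9/8)·R5: [0, 0, 0, 0, 0]
Echelon form has 5 nonzero rows, so rank(B) = 5.
The row space has dimension equal to the rank: 5.

5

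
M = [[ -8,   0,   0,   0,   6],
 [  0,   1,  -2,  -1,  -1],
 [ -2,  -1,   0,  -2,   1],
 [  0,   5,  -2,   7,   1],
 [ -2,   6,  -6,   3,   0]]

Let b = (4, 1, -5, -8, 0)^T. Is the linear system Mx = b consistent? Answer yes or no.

no

Row reduce the augmented matrix [M | b].
R3 ← R3 − (1/4)·R1: [0, -1, 0, -2, -1/2, -6]
R5 ← R5 − (1/4)·R1: [0, 6, -6, 3, -3/2, -1]
R3 ← R3 + R2: [0, 0, -2, -3, -3/2, -5]
R4 ← R4 − (5)·R2: [0, 0, 8, 12, 6, -13]
R5 ← R5 − (6)·R2: [0, 0, 6, 9, 9/2, -7]
R4 ← R4 + (4)·R3: [0, 0, 0, 0, 0, -33]
R5 ← R5 + (3)·R3: [0, 0, 0, 0, 0, -22]
R5 ← R5 − (2/3)·R4: [0, 0, 0, 0, 0, 0]
The echelon form has 4 nonzero rows; the last pivot sits in the augmented column, so rank(M) = 3 but rank([M|b]) = 4.
Since the ranks differ, the system is inconsistent.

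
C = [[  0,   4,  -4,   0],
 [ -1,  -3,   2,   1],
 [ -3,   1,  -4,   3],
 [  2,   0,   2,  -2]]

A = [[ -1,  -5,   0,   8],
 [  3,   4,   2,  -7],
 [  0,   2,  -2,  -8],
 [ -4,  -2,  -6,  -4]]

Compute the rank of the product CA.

First compute CA:
[[ 12,   8,  16,   4],
 [-12,  -5, -16,  -7],
 [ -6,   5,  -8, -11],
 [  6,  -2,   8,   8]]
Now row reduce the product.
R2 ← R2 + R1: [0, 3, 0, -3]
R3 ← R3 + (1/2)·R1: [0, 9, 0, -9]
R4 ← R4 − (1/2)·R1: [0, -6, 0, 6]
R3 ← R3 − (3)·R2: [0, 0, 0, 0]
R4 ← R4 + (2)·R2: [0, 0, 0, 0]
2 nonzero rows, so rank(CA) = 2.

2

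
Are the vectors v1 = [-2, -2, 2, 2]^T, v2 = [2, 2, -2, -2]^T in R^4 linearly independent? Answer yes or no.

no

Form the matrix with these vectors as rows and row reduce.
R2 ← R2 + R1: [0, 0, 0, 0]
1 nonzero row, so the 2 vectors span a space of dimension 1.
Since 1 < 2, the vectors are linearly dependent.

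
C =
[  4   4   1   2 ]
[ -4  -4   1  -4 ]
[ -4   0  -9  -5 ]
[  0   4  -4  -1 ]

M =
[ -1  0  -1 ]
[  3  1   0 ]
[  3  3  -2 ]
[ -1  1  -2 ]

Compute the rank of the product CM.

3

First compute CM:
[[  9,   9, -10],
 [ -1,  -5,  10],
 [-18, -32,  32],
 [  1,  -9,  10]]
Now row reduce the product.
R2 ← R2 + (1/9)·R1: [0, -4, 80/9]
R3 ← R3 + (2)·R1: [0, -14, 12]
R4 ← R4 − (1/9)·R1: [0, -10, 100/9]
R3 ← R3 − (7/2)·R2: [0, 0, -172/9]
R4 ← R4 − (5/2)·R2: [0, 0, -100/9]
R4 ← R4 − (25/43)·R3: [0, 0, 0]
3 nonzero rows, so rank(CM) = 3.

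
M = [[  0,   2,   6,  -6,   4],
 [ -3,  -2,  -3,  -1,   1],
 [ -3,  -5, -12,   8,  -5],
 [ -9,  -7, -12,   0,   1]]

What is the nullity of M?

3

Row reduce to echelon form.
Swap R1 ↔ R2
R3 ← R3 − R1: [0, -3, -9, 9, -6]
R4 ← R4 − (3)·R1: [0, -1, -3, 3, -2]
R3 ← R3 + (3/2)·R2: [0, 0, 0, 0, 0]
R4 ← R4 + (1/2)·R2: [0, 0, 0, 0, 0]
2 nonzero rows, so rank(M) = 2.
M has 5 columns; by rank–nullity, nullity = 5 − 2 = 3.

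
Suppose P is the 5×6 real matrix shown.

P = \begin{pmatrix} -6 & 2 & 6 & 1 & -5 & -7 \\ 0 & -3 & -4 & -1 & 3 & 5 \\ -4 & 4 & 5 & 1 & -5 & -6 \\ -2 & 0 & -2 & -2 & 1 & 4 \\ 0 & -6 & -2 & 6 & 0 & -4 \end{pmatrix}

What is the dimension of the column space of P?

4

Row reduce to echelon form.
R3 ← R3 − (2/3)·R1: [0, 8/3, 1, 1/3, -5/3, -4/3]
R4 ← R4 − (1/3)·R1: [0, -2/3, -4, -7/3, 8/3, 19/3]
R3 ← R3 + (8/9)·R2: [0, 0, -23/9, -5/9, 1, 28/9]
R4 ← R4 − (2/9)·R2: [0, 0, -28/9, -19/9, 2, 47/9]
R5 ← R5 − (2)·R2: [0, 0, 6, 8, -6, -14]
R4 ← R4 − (28/23)·R3: [0, 0, 0, -33/23, 18/23, 33/23]
R5 ← R5 + (54/23)·R3: [0, 0, 0, 154/23, -84/23, -154/23]
R5 ← R5 + (14/3)·R4: [0, 0, 0, 0, 0, 0]
Echelon form has 4 nonzero rows, so rank(P) = 4.
The column space has dimension equal to the rank: 4.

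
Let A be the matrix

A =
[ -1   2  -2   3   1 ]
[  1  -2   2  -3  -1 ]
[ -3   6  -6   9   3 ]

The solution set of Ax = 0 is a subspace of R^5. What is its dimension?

Row reduce to echelon form.
R2 ← R2 + R1: [0, 0, 0, 0, 0]
R3 ← R3 − (3)·R1: [0, 0, 0, 0, 0]
1 nonzero row, so rank(A) = 1.
A has 5 columns; by rank–nullity, nullity = 5 − 1 = 4.

4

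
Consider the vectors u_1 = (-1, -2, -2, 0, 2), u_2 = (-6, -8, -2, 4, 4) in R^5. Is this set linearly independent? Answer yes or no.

Form the matrix with these vectors as rows and row reduce.
R2 ← R2 − (6)·R1: [0, 4, 10, 4, -8]
2 nonzero rows, so the 2 vectors span a space of dimension 2.
Since 2 = 2, the vectors are linearly independent.

yes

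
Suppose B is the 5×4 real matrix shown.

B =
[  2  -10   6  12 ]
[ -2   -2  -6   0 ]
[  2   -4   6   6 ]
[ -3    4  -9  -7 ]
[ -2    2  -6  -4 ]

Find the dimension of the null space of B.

Row reduce to echelon form.
R2 ← R2 + R1: [0, -12, 0, 12]
R3 ← R3 − R1: [0, 6, 0, -6]
R4 ← R4 + (3/2)·R1: [0, -11, 0, 11]
R5 ← R5 + R1: [0, -8, 0, 8]
R3 ← R3 + (1/2)·R2: [0, 0, 0, 0]
R4 ← R4 − (11/12)·R2: [0, 0, 0, 0]
R5 ← R5 − (2/3)·R2: [0, 0, 0, 0]
2 nonzero rows, so rank(B) = 2.
B has 4 columns; by rank–nullity, nullity = 4 − 2 = 2.

2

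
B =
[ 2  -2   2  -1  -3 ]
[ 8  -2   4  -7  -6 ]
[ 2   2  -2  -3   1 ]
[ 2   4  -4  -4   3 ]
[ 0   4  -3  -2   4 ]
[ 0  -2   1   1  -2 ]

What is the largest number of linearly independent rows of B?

3

Row reduce to echelon form.
R2 ← R2 − (4)·R1: [0, 6, -4, -3, 6]
R3 ← R3 − R1: [0, 4, -4, -2, 4]
R4 ← R4 − R1: [0, 6, -6, -3, 6]
R3 ← R3 − (2/3)·R2: [0, 0, -4/3, 0, 0]
R4 ← R4 − R2: [0, 0, -2, 0, 0]
R5 ← R5 − (2/3)·R2: [0, 0, -1/3, 0, 0]
R6 ← R6 + (1/3)·R2: [0, 0, -1/3, 0, 0]
R4 ← R4 − (3/2)·R3: [0, 0, 0, 0, 0]
R5 ← R5 − (1/4)·R3: [0, 0, 0, 0, 0]
R6 ← R6 − (1/4)·R3: [0, 0, 0, 0, 0]
Echelon form has 3 nonzero rows, so rank(B) = 3.
The rank gives the maximum number of linearly independent rows: 3.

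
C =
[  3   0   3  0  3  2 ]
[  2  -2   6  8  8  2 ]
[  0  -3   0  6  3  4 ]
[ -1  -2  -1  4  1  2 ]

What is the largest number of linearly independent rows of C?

Row reduce to echelon form.
R2 ← R2 − (2/3)·R1: [0, -2, 4, 8, 6, 2/3]
R4 ← R4 + (1/3)·R1: [0, -2, 0, 4, 2, 8/3]
R3 ← R3 − (3/2)·R2: [0, 0, -6, -6, -6, 3]
R4 ← R4 − R2: [0, 0, -4, -4, -4, 2]
R4 ← R4 − (2/3)·R3: [0, 0, 0, 0, 0, 0]
Echelon form has 3 nonzero rows, so rank(C) = 3.
The rank gives the maximum number of linearly independent rows: 3.

3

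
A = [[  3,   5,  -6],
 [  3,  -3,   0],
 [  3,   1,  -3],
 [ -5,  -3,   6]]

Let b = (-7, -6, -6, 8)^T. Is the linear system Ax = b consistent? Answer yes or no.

no

Row reduce the augmented matrix [A | b].
R2 ← R2 − R1: [0, -8, 6, 1]
R3 ← R3 − R1: [0, -4, 3, 1]
R4 ← R4 + (5/3)·R1: [0, 16/3, -4, -11/3]
R3 ← R3 − (1/2)·R2: [0, 0, 0, 1/2]
R4 ← R4 + (2/3)·R2: [0, 0, 0, -3]
R4 ← R4 + (6)·R3: [0, 0, 0, 0]
The echelon form has 3 nonzero rows; the last pivot sits in the augmented column, so rank(A) = 2 but rank([A|b]) = 3.
Since the ranks differ, the system is inconsistent.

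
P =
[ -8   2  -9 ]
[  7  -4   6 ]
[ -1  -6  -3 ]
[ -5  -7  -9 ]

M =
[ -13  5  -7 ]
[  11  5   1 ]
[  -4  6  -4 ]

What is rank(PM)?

3

First compute PM:
[[162, -84,  94],
 [-159,  51, -77],
 [-41, -53,  13],
 [ 24, -114,  64]]
Now row reduce the product.
R2 ← R2 + (53/54)·R1: [0, -283/9, 412/27]
R3 ← R3 + (41/162)·R1: [0, -2005/27, 2980/81]
R4 ← R4 − (4/27)·R1: [0, -914/9, 1352/27]
R3 ← R3 − (2005/849)·R2: [0, 0, 640/849]
R4 ← R4 − (914/283)·R2: [0, 0, 224/283]
R4 ← R4 − (21/20)·R3: [0, 0, 0]
3 nonzero rows, so rank(PM) = 3.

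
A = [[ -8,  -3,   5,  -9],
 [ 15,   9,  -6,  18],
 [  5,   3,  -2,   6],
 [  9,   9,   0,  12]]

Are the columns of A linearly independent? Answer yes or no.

Row reduce A to echelon form.
R2 ← R2 + (15/8)·R1: [0, 27/8, 27/8, 9/8]
R3 ← R3 + (5/8)·R1: [0, 9/8, 9/8, 3/8]
R4 ← R4 + (9/8)·R1: [0, 45/8, 45/8, 15/8]
R3 ← R3 − (1/3)·R2: [0, 0, 0, 0]
R4 ← R4 − (5/3)·R2: [0, 0, 0, 0]
2 pivots among 4 columns.
Only 2 < 4 pivot columns, so the columns are linearly dependent.

no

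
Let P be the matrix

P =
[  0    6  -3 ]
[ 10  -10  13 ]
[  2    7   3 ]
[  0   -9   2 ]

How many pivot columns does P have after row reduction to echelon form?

Row reduce to echelon form.
Swap R1 ↔ R2
R3 ← R3 − (1/5)·R1: [0, 9, 2/5]
R3 ← R3 − (3/2)·R2: [0, 0, 49/10]
R4 ← R4 + (3/2)·R2: [0, 0, -5/2]
R4 ← R4 + (25/49)·R3: [0, 0, 0]
Echelon form has 3 nonzero rows, so rank(P) = 3.
Each nonzero row contributes one pivot column: 3 pivot columns.

3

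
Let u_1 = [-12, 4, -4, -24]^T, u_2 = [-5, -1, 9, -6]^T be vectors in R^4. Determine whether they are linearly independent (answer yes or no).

Form the matrix with these vectors as rows and row reduce.
R2 ← R2 − (5/12)·R1: [0, -8/3, 32/3, 4]
2 nonzero rows, so the 2 vectors span a space of dimension 2.
Since 2 = 2, the vectors are linearly independent.

yes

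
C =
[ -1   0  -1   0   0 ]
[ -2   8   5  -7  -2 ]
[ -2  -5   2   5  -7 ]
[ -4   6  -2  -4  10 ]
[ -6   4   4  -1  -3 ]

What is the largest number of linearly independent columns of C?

5

Row reduce to echelon form.
R2 ← R2 − (2)·R1: [0, 8, 7, -7, -2]
R3 ← R3 − (2)·R1: [0, -5, 4, 5, -7]
R4 ← R4 − (4)·R1: [0, 6, 2, -4, 10]
R5 ← R5 − (6)·R1: [0, 4, 10, -1, -3]
R3 ← R3 + (5/8)·R2: [0, 0, 67/8, 5/8, -33/4]
R4 ← R4 − (3/4)·R2: [0, 0, -13/4, 5/4, 23/2]
R5 ← R5 − (1/2)·R2: [0, 0, 13/2, 5/2, -2]
R4 ← R4 + (26/67)·R3: [0, 0, 0, 100/67, 556/67]
R5 ← R5 − (52/67)·R3: [0, 0, 0, 135/67, 295/67]
R5 ← R5 − (27/20)·R4: [0, 0, 0, 0, -34/5]
Echelon form has 5 nonzero rows, so rank(C) = 5.
The rank gives the maximum number of linearly independent columns: 5.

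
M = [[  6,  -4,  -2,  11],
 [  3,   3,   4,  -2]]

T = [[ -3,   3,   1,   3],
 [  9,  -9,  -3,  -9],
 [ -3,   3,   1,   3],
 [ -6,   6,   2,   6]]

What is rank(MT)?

1

First compute MT:
[[-114, 114,  38, 114],
 [ 18, -18,  -6, -18]]
Now row reduce the product.
R2 ← R2 + (3/19)·R1: [0, 0, 0, 0]
1 nonzero row, so rank(MT) = 1.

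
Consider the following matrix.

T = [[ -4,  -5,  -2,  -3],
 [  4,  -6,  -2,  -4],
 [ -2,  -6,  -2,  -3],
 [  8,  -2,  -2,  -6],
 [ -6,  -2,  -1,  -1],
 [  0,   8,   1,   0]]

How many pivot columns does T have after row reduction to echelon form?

3

Row reduce to echelon form.
R2 ← R2 + R1: [0, -11, -4, -7]
R3 ← R3 − (1/2)·R1: [0, -7/2, -1, -3/2]
R4 ← R4 + (2)·R1: [0, -12, -6, -12]
R5 ← R5 − (3/2)·R1: [0, 11/2, 2, 7/2]
R3 ← R3 − (7/22)·R2: [0, 0, 3/11, 8/11]
R4 ← R4 − (12/11)·R2: [0, 0, -18/11, -48/11]
R5 ← R5 + (1/2)·R2: [0, 0, 0, 0]
R6 ← R6 + (8/11)·R2: [0, 0, -21/11, -56/11]
R4 ← R4 + (6)·R3: [0, 0, 0, 0]
R6 ← R6 + (7)·R3: [0, 0, 0, 0]
Echelon form has 3 nonzero rows, so rank(T) = 3.
Each nonzero row contributes one pivot column: 3 pivot columns.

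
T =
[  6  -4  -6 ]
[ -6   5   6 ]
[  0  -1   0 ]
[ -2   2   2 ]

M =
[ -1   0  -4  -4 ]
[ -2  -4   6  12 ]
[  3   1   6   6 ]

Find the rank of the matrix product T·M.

2

First compute TM:
[[-16,  10, -84, -108],
 [ 14, -14,  90, 120],
 [  2,   4,  -6, -12],
 [  4,  -6,  32,  44]]
Now row reduce the product.
R2 ← R2 + (7/8)·R1: [0, -21/4, 33/2, 51/2]
R3 ← R3 + (1/8)·R1: [0, 21/4, -33/2, -51/2]
R4 ← R4 + (1/4)·R1: [0, -7/2, 11, 17]
R3 ← R3 + R2: [0, 0, 0, 0]
R4 ← R4 − (2/3)·R2: [0, 0, 0, 0]
2 nonzero rows, so rank(TM) = 2.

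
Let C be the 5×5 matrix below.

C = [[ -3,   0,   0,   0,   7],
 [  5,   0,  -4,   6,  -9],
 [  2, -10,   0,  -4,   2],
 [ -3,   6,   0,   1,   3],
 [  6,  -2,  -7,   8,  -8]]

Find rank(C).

Row reduce to echelon form.
R2 ← R2 + (5/3)·R1: [0, 0, -4, 6, 8/3]
R3 ← R3 + (2/3)·R1: [0, -10, 0, -4, 20/3]
R4 ← R4 − R1: [0, 6, 0, 1, -4]
R5 ← R5 + (2)·R1: [0, -2, -7, 8, 6]
Swap R2 ↔ R3
R4 ← R4 + (3/5)·R2: [0, 0, 0, -7/5, 0]
R5 ← R5 − (1/5)·R2: [0, 0, -7, 44/5, 14/3]
R5 ← R5 − (7/4)·R3: [0, 0, 0, -17/10, 0]
R5 ← R5 − (17/14)·R4: [0, 0, 0, 0, 0]
Echelon form has 4 nonzero rows, so rank(C) = 4.

4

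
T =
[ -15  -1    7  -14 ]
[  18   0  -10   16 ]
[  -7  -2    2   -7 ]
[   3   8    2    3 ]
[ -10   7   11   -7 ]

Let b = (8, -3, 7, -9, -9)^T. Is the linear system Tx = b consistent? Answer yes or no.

Row reduce the augmented matrix [T | b].
R2 ← R2 + (6/5)·R1: [0, -6/5, -8/5, -4/5, 33/5]
R3 ← R3 − (7/15)·R1: [0, -23/15, -19/15, -7/15, 49/15]
R4 ← R4 + (1/5)·R1: [0, 39/5, 17/5, 1/5, -37/5]
R5 ← R5 − (2/3)·R1: [0, 23/3, 19/3, 7/3, -43/3]
R3 ← R3 − (23/18)·R2: [0, 0, 7/9, 5/9, -31/6]
R4 ← R4 + (13/2)·R2: [0, 0, -7, -5, 71/2]
R5 ← R5 + (115/18)·R2: [0, 0, -35/9, -25/9, 167/6]
R4 ← R4 + (9)·R3: [0, 0, 0, 0, -11]
R5 ← R5 + (5)·R3: [0, 0, 0, 0, 2]
R5 ← R5 + (2/11)·R4: [0, 0, 0, 0, 0]
The echelon form has 4 nonzero rows; the last pivot sits in the augmented column, so rank(T) = 3 but rank([T|b]) = 4.
Since the ranks differ, the system is inconsistent.

no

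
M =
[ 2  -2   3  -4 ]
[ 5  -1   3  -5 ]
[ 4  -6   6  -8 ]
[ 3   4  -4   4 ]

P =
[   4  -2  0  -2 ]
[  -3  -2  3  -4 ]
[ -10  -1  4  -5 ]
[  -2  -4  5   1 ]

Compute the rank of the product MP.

First compute MP:
[[ -8,  13, -14, -15],
 [  3,   9, -16, -26],
 [-10,  30, -34, -22],
 [ 32, -26,  16,   2]]
Now row reduce the product.
R2 ← R2 + (3/8)·R1: [0, 111/8, -85/4, -253/8]
R3 ← R3 − (5/4)·R1: [0, 55/4, -33/2, -13/4]
R4 ← R4 + (4)·R1: [0, 26, -40, -58]
R3 ← R3 − (110/111)·R2: [0, 0, 506/111, 3118/111]
R4 ← R4 − (208/111)·R2: [0, 0, -20/111, 140/111]
R4 ← R4 + (10/253)·R3: [0, 0, 0, 600/253]
4 nonzero rows, so rank(MP) = 4.

4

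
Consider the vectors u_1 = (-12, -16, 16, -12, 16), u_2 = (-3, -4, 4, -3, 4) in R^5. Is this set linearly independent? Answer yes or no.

Form the matrix with these vectors as rows and row reduce.
R2 ← R2 − (1/4)·R1: [0, 0, 0, 0, 0]
1 nonzero row, so the 2 vectors span a space of dimension 1.
Since 1 < 2, the vectors are linearly dependent.

no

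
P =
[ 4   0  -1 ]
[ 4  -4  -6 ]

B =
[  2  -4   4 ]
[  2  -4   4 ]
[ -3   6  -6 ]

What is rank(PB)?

First compute PB:
[[ 11, -22,  22],
 [ 18, -36,  36]]
Now row reduce the product.
R2 ← R2 − (18/11)·R1: [0, 0, 0]
1 nonzero row, so rank(PB) = 1.

1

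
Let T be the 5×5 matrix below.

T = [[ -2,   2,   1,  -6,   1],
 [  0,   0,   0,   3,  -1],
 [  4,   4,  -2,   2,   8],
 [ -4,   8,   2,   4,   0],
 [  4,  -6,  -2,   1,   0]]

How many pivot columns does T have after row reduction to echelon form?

Row reduce to echelon form.
R3 ← R3 + (2)·R1: [0, 8, 0, -10, 10]
R4 ← R4 − (2)·R1: [0, 4, 0, 16, -2]
R5 ← R5 + (2)·R1: [0, -2, 0, -11, 2]
Swap R2 ↔ R3
R4 ← R4 − (1/2)·R2: [0, 0, 0, 21, -7]
R5 ← R5 + (1/4)·R2: [0, 0, 0, -27/2, 9/2]
R4 ← R4 − (7)·R3: [0, 0, 0, 0, 0]
R5 ← R5 + (9/2)·R3: [0, 0, 0, 0, 0]
Echelon form has 3 nonzero rows, so rank(T) = 3.
Each nonzero row contributes one pivot column: 3 pivot columns.

3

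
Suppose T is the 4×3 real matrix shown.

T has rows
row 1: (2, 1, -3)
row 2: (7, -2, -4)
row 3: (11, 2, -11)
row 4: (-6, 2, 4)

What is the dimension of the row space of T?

Row reduce to echelon form.
R2 ← R2 − (7/2)·R1: [0, -11/2, 13/2]
R3 ← R3 − (11/2)·R1: [0, -7/2, 11/2]
R4 ← R4 + (3)·R1: [0, 5, -5]
R3 ← R3 − (7/11)·R2: [0, 0, 15/11]
R4 ← R4 + (10/11)·R2: [0, 0, 10/11]
R4 ← R4 − (2/3)·R3: [0, 0, 0]
Echelon form has 3 nonzero rows, so rank(T) = 3.
The row space has dimension equal to the rank: 3.

3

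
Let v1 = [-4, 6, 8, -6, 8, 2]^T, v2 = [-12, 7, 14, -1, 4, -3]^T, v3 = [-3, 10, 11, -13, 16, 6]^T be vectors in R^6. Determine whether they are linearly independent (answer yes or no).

Form the matrix with these vectors as rows and row reduce.
R2 ← R2 − (3)·R1: [0, -11, -10, 17, -20, -9]
R3 ← R3 − (3/4)·R1: [0, 11/2, 5, -17/2, 10, 9/2]
R3 ← R3 + (1/2)·R2: [0, 0, 0, 0, 0, 0]
2 nonzero rows, so the 3 vectors span a space of dimension 2.
Since 2 < 3, the vectors are linearly dependent.

no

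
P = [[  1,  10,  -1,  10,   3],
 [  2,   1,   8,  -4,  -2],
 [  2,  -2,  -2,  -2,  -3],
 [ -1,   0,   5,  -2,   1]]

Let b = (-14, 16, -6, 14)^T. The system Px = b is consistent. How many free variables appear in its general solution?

2

Row reduce the augmented matrix [P | b].
R2 ← R2 − (2)·R1: [0, -19, 10, -24, -8, 44]
R3 ← R3 − (2)·R1: [0, -22, 0, -22, -9, 22]
R4 ← R4 + R1: [0, 10, 4, 8, 4, 0]
R3 ← R3 − (22/19)·R2: [0, 0, -220/19, 110/19, 5/19, -550/19]
R4 ← R4 + (10/19)·R2: [0, 0, 176/19, -88/19, -4/19, 440/19]
R4 ← R4 + (4/5)·R3: [0, 0, 0, 0, 0, 0]
The echelon form has 3 nonzero rows, and every pivot lies in the first 5 columns, so rank(P) = rank([P|b]) = 3.
The system is consistent.
Free variables = (unknowns) − (rank) = 5 − 3 = 2.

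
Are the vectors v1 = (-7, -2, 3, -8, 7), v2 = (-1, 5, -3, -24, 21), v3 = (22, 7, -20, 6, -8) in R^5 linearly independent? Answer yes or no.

Form the matrix with these vectors as rows and row reduce.
R2 ← R2 − (1/7)·R1: [0, 37/7, -24/7, -160/7, 20]
R3 ← R3 + (22/7)·R1: [0, 5/7, -74/7, -134/7, 14]
R3 ← R3 − (5/37)·R2: [0, 0, -374/37, -594/37, 418/37]
3 nonzero rows, so the 3 vectors span a space of dimension 3.
Since 3 = 3, the vectors are linearly independent.

yes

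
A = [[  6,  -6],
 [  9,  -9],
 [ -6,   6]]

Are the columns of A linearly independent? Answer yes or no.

no

Row reduce A to echelon form.
R2 ← R2 − (3/2)·R1: [0, 0]
R3 ← R3 + R1: [0, 0]
1 pivot among 2 columns.
Only 1 < 2 pivot columns, so the columns are linearly dependent.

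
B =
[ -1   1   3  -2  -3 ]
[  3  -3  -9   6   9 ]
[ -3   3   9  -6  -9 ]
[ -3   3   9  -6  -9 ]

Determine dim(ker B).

Row reduce to echelon form.
R2 ← R2 + (3)·R1: [0, 0, 0, 0, 0]
R3 ← R3 − (3)·R1: [0, 0, 0, 0, 0]
R4 ← R4 − (3)·R1: [0, 0, 0, 0, 0]
1 nonzero row, so rank(B) = 1.
B has 5 columns; by rank–nullity, nullity = 5 − 1 = 4.

4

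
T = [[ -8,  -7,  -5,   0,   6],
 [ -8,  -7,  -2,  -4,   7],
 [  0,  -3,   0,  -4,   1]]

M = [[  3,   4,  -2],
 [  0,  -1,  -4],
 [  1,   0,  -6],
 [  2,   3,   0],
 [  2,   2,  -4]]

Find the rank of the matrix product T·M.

First compute TM:
[[-17, -13,  50],
 [-20, -23,  28],
 [ -6,  -7,   8]]
Now row reduce the product.
R2 ← R2 − (20/17)·R1: [0, -131/17, -524/17]
R3 ← R3 − (6/17)·R1: [0, -41/17, -164/17]
R3 ← R3 − (41/131)·R2: [0, 0, 0]
2 nonzero rows, so rank(TM) = 2.

2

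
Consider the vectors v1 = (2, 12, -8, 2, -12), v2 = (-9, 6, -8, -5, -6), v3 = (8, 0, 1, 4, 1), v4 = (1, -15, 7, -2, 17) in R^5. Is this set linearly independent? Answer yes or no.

Form the matrix with these vectors as rows and row reduce.
R2 ← R2 + (9/2)·R1: [0, 60, -44, 4, -60]
R3 ← R3 − (4)·R1: [0, -48, 33, -4, 49]
R4 ← R4 − (1/2)·R1: [0, -21, 11, -3, 23]
R3 ← R3 + (4/5)·R2: [0, 0, -11/5, -4/5, 1]
R4 ← R4 + (7/20)·R2: [0, 0, -22/5, -8/5, 2]
R4 ← R4 − (2)·R3: [0, 0, 0, 0, 0]
3 nonzero rows, so the 4 vectors span a space of dimension 3.
Since 3 < 4, the vectors are linearly dependent.

no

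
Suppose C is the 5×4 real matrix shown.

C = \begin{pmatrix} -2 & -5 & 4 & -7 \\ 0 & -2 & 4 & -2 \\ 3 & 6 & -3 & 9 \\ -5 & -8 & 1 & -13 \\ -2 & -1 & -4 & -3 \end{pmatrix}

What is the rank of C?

2

Row reduce to echelon form.
R3 ← R3 + (3/2)·R1: [0, -3/2, 3, -3/2]
R4 ← R4 − (5/2)·R1: [0, 9/2, -9, 9/2]
R5 ← R5 − R1: [0, 4, -8, 4]
R3 ← R3 − (3/4)·R2: [0, 0, 0, 0]
R4 ← R4 + (9/4)·R2: [0, 0, 0, 0]
R5 ← R5 + (2)·R2: [0, 0, 0, 0]
Echelon form has 2 nonzero rows, so rank(C) = 2.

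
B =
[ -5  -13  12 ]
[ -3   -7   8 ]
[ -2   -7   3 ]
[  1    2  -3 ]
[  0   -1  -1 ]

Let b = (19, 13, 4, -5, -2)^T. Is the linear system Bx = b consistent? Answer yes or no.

yes

Row reduce the augmented matrix [B | b].
R2 ← R2 − (3/5)·R1: [0, 4/5, 4/5, 8/5]
R3 ← R3 − (2/5)·R1: [0, -9/5, -9/5, -18/5]
R4 ← R4 + (1/5)·R1: [0, -3/5, -3/5, -6/5]
R3 ← R3 + (9/4)·R2: [0, 0, 0, 0]
R4 ← R4 + (3/4)·R2: [0, 0, 0, 0]
R5 ← R5 + (5/4)·R2: [0, 0, 0, 0]
The echelon form has 2 nonzero rows, and every pivot lies in the first 3 columns, so rank(B) = rank([B|b]) = 2.
The system is consistent.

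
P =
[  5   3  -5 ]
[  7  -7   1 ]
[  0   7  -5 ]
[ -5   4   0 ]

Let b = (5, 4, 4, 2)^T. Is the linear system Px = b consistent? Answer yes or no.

Row reduce the augmented matrix [P | b].
R2 ← R2 − (7/5)·R1: [0, -56/5, 8, -3]
R4 ← R4 + R1: [0, 7, -5, 7]
R3 ← R3 + (5/8)·R2: [0, 0, 0, 17/8]
R4 ← R4 + (5/8)·R2: [0, 0, 0, 41/8]
R4 ← R4 − (41/17)·R3: [0, 0, 0, 0]
The echelon form has 3 nonzero rows; the last pivot sits in the augmented column, so rank(P) = 2 but rank([P|b]) = 3.
Since the ranks differ, the system is inconsistent.

no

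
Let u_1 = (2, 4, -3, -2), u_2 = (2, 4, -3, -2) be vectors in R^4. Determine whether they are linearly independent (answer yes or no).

no

Form the matrix with these vectors as rows and row reduce.
R2 ← R2 − R1: [0, 0, 0, 0]
1 nonzero row, so the 2 vectors span a space of dimension 1.
Since 1 < 2, the vectors are linearly dependent.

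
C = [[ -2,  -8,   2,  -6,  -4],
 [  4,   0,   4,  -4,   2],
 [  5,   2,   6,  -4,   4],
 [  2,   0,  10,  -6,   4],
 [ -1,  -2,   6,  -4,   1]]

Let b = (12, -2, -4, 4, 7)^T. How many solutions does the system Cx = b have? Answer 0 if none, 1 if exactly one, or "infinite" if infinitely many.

Row reduce the augmented matrix [C | b].
R2 ← R2 + (2)·R1: [0, -16, 8, -16, -6, 22]
R3 ← R3 + (5/2)·R1: [0, -18, 11, -19, -6, 26]
R4 ← R4 + R1: [0, -8, 12, -12, 0, 16]
R5 ← R5 − (1/2)·R1: [0, 2, 5, -1, 3, 1]
R3 ← R3 − (9/8)·R2: [0, 0, 2, -1, 3/4, 5/4]
R4 ← R4 − (1/2)·R2: [0, 0, 8, -4, 3, 5]
R5 ← R5 + (1/8)·R2: [0, 0, 6, -3, 9/4, 15/4]
R4 ← R4 − (4)·R3: [0, 0, 0, 0, 0, 0]
R5 ← R5 − (3)·R3: [0, 0, 0, 0, 0, 0]
The echelon form has 3 nonzero rows, and every pivot lies in the first 5 columns, so rank(C) = rank([C|b]) = 3.
The system is consistent.
rank = 3 < 5 unknowns, so there are infinitely many solutions.

infinite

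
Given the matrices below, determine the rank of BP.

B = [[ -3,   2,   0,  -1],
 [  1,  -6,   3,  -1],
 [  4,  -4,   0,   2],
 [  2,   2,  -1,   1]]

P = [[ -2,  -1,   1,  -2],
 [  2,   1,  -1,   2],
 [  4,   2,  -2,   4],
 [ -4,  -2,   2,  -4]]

First compute BP:
[[ 14,   7,  -7,  14],
 [  2,   1,  -1,   2],
 [-24, -12,  12, -24],
 [ -8,  -4,   4,  -8]]
Now row reduce the product.
R2 ← R2 − (1/7)·R1: [0, 0, 0, 0]
R3 ← R3 + (12/7)·R1: [0, 0, 0, 0]
R4 ← R4 + (4/7)·R1: [0, 0, 0, 0]
1 nonzero row, so rank(BP) = 1.

1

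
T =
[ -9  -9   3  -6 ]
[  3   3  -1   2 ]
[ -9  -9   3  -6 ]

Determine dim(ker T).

Row reduce to echelon form.
R2 ← R2 + (1/3)·R1: [0, 0, 0, 0]
R3 ← R3 − R1: [0, 0, 0, 0]
1 nonzero row, so rank(T) = 1.
T has 4 columns; by rank–nullity, nullity = 4 − 1 = 3.

3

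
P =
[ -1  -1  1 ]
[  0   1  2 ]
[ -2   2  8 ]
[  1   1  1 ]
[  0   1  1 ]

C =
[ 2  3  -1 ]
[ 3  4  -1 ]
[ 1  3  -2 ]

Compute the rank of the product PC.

2

First compute PC:
[[ -4,  -4,   0],
 [  5,  10,  -5],
 [ 10,  26, -16],
 [  6,  10,  -4],
 [  4,   7,  -3]]
Now row reduce the product.
R2 ← R2 + (5/4)·R1: [0, 5, -5]
R3 ← R3 + (5/2)·R1: [0, 16, -16]
R4 ← R4 + (3/2)·R1: [0, 4, -4]
R5 ← R5 + R1: [0, 3, -3]
R3 ← R3 − (16/5)·R2: [0, 0, 0]
R4 ← R4 − (4/5)·R2: [0, 0, 0]
R5 ← R5 − (3/5)·R2: [0, 0, 0]
2 nonzero rows, so rank(PC) = 2.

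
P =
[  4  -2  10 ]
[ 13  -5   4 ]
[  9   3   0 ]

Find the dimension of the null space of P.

Row reduce to echelon form.
R2 ← R2 − (13/4)·R1: [0, 3/2, -57/2]
R3 ← R3 − (9/4)·R1: [0, 15/2, -45/2]
R3 ← R3 − (5)·R2: [0, 0, 120]
3 nonzero rows, so rank(P) = 3.
P has 3 columns; by rank–nullity, nullity = 3 − 3 = 0.

0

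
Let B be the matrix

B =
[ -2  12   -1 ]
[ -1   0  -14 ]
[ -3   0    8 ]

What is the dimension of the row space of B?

3

Row reduce to echelon form.
R2 ← R2 − (1/2)·R1: [0, -6, -27/2]
R3 ← R3 − (3/2)·R1: [0, -18, 19/2]
R3 ← R3 − (3)·R2: [0, 0, 50]
Echelon form has 3 nonzero rows, so rank(B) = 3.
The row space has dimension equal to the rank: 3.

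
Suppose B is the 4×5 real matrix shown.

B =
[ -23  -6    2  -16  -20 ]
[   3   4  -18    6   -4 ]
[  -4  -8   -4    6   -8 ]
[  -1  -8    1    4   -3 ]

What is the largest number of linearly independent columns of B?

4

Row reduce to echelon form.
R2 ← R2 + (3/23)·R1: [0, 74/23, -408/23, 90/23, -152/23]
R3 ← R3 − (4/23)·R1: [0, -160/23, -100/23, 202/23, -104/23]
R4 ← R4 − (1/23)·R1: [0, -178/23, 21/23, 108/23, -49/23]
R3 ← R3 + (80/37)·R2: [0, 0, -1580/37, 638/37, -696/37]
R4 ← R4 + (89/37)·R2: [0, 0, -1545/37, 522/37, -667/37]
R4 ← R4 − (309/316)·R3: [0, 0, 0, -435/158, 29/79]
Echelon form has 4 nonzero rows, so rank(B) = 4.
The rank gives the maximum number of linearly independent columns: 4.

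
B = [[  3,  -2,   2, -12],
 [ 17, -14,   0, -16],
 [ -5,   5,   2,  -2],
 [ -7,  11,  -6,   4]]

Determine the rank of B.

4

Row reduce to echelon form.
R2 ← R2 − (17/3)·R1: [0, -8/3, -34/3, 52]
R3 ← R3 + (5/3)·R1: [0, 5/3, 16/3, -22]
R4 ← R4 + (7/3)·R1: [0, 19/3, -4/3, -24]
R3 ← R3 + (5/8)·R2: [0, 0, -7/4, 21/2]
R4 ← R4 + (19/8)·R2: [0, 0, -113/4, 199/2]
R4 ← R4 − (113/7)·R3: [0, 0, 0, -70]
Echelon form has 4 nonzero rows, so rank(B) = 4.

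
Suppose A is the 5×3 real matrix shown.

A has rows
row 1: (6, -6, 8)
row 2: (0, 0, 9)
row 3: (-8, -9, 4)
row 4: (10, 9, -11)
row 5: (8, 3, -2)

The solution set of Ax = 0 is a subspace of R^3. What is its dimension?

0

Row reduce to echelon form.
R3 ← R3 + (4/3)·R1: [0, -17, 44/3]
R4 ← R4 − (5/3)·R1: [0, 19, -73/3]
R5 ← R5 − (4/3)·R1: [0, 11, -38/3]
Swap R2 ↔ R3
R4 ← R4 + (19/17)·R2: [0, 0, -135/17]
R5 ← R5 + (11/17)·R2: [0, 0, -54/17]
R4 ← R4 + (15/17)·R3: [0, 0, 0]
R5 ← R5 + (6/17)·R3: [0, 0, 0]
3 nonzero rows, so rank(A) = 3.
A has 3 columns; by rank–nullity, nullity = 3 − 3 = 0.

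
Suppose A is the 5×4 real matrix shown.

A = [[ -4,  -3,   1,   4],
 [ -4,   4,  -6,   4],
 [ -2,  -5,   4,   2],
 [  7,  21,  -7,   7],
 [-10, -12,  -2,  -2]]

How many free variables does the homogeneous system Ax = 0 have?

1

Row reduce to echelon form.
R2 ← R2 − R1: [0, 7, -7, 0]
R3 ← R3 − (1/2)·R1: [0, -7/2, 7/2, 0]
R4 ← R4 + (7/4)·R1: [0, 63/4, -21/4, 14]
R5 ← R5 − (5/2)·R1: [0, -9/2, -9/2, -12]
R3 ← R3 + (1/2)·R2: [0, 0, 0, 0]
R4 ← R4 − (9/4)·R2: [0, 0, 21/2, 14]
R5 ← R5 + (9/14)·R2: [0, 0, -9, -12]
Swap R3 ↔ R4
R5 ← R5 + (6/7)·R3: [0, 0, 0, 0]
3 nonzero rows, so rank(A) = 3.
A has 4 columns; by rank–nullity, nullity = 4 − 3 = 1.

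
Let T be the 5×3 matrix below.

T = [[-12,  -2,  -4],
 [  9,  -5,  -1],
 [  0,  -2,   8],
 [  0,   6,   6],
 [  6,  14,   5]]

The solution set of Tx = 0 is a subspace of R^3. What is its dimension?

0

Row reduce to echelon form.
R2 ← R2 + (3/4)·R1: [0, -13/2, -4]
R5 ← R5 + (1/2)·R1: [0, 13, 3]
R3 ← R3 − (4/13)·R2: [0, 0, 120/13]
R4 ← R4 + (12/13)·R2: [0, 0, 30/13]
R5 ← R5 + (2)·R2: [0, 0, -5]
R4 ← R4 − (1/4)·R3: [0, 0, 0]
R5 ← R5 + (13/24)·R3: [0, 0, 0]
3 nonzero rows, so rank(T) = 3.
T has 3 columns; by rank–nullity, nullity = 3 − 3 = 0.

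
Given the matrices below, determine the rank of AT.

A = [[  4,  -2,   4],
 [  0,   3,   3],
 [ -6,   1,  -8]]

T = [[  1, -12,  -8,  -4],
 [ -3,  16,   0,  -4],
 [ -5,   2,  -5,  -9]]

2

First compute AT:
[[-10, -72, -52, -44],
 [-24,  54, -15, -39],
 [ 31,  72,  88,  92]]
Now row reduce the product.
R2 ← R2 − (12/5)·R1: [0, 1134/5, 549/5, 333/5]
R3 ← R3 + (31/10)·R1: [0, -756/5, -366/5, -222/5]
R3 ← R3 + (2/3)·R2: [0, 0, 0, 0]
2 nonzero rows, so rank(AT) = 2.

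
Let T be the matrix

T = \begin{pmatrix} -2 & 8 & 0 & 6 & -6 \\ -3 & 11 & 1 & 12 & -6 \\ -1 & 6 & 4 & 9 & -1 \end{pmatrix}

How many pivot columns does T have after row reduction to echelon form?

3

Row reduce to echelon form.
R2 ← R2 − (3/2)·R1: [0, -1, 1, 3, 3]
R3 ← R3 − (1/2)·R1: [0, 2, 4, 6, 2]
R3 ← R3 + (2)·R2: [0, 0, 6, 12, 8]
Echelon form has 3 nonzero rows, so rank(T) = 3.
Each nonzero row contributes one pivot column: 3 pivot columns.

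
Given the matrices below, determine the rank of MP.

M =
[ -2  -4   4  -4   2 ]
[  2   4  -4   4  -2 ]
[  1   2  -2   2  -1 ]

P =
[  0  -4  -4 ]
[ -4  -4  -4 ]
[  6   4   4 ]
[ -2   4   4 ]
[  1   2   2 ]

First compute MP:
[[ 50,  28,  28],
 [-50, -28, -28],
 [-25, -14, -14]]
Now row reduce the product.
R2 ← R2 + R1: [0, 0, 0]
R3 ← R3 + (1/2)·R1: [0, 0, 0]
1 nonzero row, so rank(MP) = 1.

1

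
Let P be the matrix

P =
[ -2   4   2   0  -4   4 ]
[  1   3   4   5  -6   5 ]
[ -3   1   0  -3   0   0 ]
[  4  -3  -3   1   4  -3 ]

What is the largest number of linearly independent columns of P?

3

Row reduce to echelon form.
R2 ← R2 + (1/2)·R1: [0, 5, 5, 5, -8, 7]
R3 ← R3 − (3/2)·R1: [0, -5, -3, -3, 6, -6]
R4 ← R4 + (2)·R1: [0, 5, 1, 1, -4, 5]
R3 ← R3 + R2: [0, 0, 2, 2, -2, 1]
R4 ← R4 − R2: [0, 0, -4, -4, 4, -2]
R4 ← R4 + (2)·R3: [0, 0, 0, 0, 0, 0]
Echelon form has 3 nonzero rows, so rank(P) = 3.
The rank gives the maximum number of linearly independent columns: 3.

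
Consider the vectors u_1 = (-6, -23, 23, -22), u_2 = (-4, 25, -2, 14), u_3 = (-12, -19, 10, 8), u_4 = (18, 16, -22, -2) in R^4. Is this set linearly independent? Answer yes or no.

yes

Form the matrix with these vectors as rows and row reduce.
R2 ← R2 − (2/3)·R1: [0, 121/3, -52/3, 86/3]
R3 ← R3 − (2)·R1: [0, 27, -36, 52]
R4 ← R4 + (3)·R1: [0, -53, 47, -68]
R3 ← R3 − (81/121)·R2: [0, 0, -2952/121, 3970/121]
R4 ← R4 + (159/121)·R2: [0, 0, 2931/121, -3670/121]
R4 ← R4 + (977/984)·R3: [0, 0, 0, 1105/492]
4 nonzero rows, so the 4 vectors span a space of dimension 4.
Since 4 = 4, the vectors are linearly independent.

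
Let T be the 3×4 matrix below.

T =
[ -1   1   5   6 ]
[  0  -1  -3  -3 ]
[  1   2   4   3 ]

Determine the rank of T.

Row reduce to echelon form.
R3 ← R3 + R1: [0, 3, 9, 9]
R3 ← R3 + (3)·R2: [0, 0, 0, 0]
Echelon form has 2 nonzero rows, so rank(T) = 2.

2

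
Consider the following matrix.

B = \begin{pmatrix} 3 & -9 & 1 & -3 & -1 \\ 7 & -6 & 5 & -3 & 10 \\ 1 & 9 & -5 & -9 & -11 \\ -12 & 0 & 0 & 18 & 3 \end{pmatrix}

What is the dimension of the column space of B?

3

Row reduce to echelon form.
R2 ← R2 − (7/3)·R1: [0, 15, 8/3, 4, 37/3]
R3 ← R3 − (1/3)·R1: [0, 12, -16/3, -8, -32/3]
R4 ← R4 + (4)·R1: [0, -36, 4, 6, -1]
R3 ← R3 − (4/5)·R2: [0, 0, -112/15, -56/5, -308/15]
R4 ← R4 + (12/5)·R2: [0, 0, 52/5, 78/5, 143/5]
R4 ← R4 + (39/28)·R3: [0, 0, 0, 0, 0]
Echelon form has 3 nonzero rows, so rank(B) = 3.
The column space has dimension equal to the rank: 3.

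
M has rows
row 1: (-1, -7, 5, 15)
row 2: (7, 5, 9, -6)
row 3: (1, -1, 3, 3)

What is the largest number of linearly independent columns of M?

Row reduce to echelon form.
R2 ← R2 + (7)·R1: [0, -44, 44, 99]
R3 ← R3 + R1: [0, -8, 8, 18]
R3 ← R3 − (2/11)·R2: [0, 0, 0, 0]
Echelon form has 2 nonzero rows, so rank(M) = 2.
The rank gives the maximum number of linearly independent columns: 2.

2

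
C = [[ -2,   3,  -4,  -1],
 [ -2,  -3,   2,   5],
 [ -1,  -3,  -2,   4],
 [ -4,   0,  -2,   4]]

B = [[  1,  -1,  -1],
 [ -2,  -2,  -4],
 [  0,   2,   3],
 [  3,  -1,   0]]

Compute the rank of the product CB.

2

First compute CB:
[[-11, -11, -22],
 [ 19,   7,  20],
 [ 17,  -1,   7],
 [  8,  -4,  -2]]
Now row reduce the product.
R2 ← R2 + (19/11)·R1: [0, -12, -18]
R3 ← R3 + (17/11)·R1: [0, -18, -27]
R4 ← R4 + (8/11)·R1: [0, -12, -18]
R3 ← R3 − (3/2)·R2: [0, 0, 0]
R4 ← R4 − R2: [0, 0, 0]
2 nonzero rows, so rank(CB) = 2.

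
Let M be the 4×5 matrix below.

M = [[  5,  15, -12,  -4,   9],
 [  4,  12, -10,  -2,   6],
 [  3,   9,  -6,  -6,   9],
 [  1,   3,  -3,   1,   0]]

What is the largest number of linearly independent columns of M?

2

Row reduce to echelon form.
R2 ← R2 − (4/5)·R1: [0, 0, -2/5, 6/5, -6/5]
R3 ← R3 − (3/5)·R1: [0, 0, 6/5, -18/5, 18/5]
R4 ← R4 − (1/5)·R1: [0, 0, -3/5, 9/5, -9/5]
R3 ← R3 + (3)·R2: [0, 0, 0, 0, 0]
R4 ← R4 − (3/2)·R2: [0, 0, 0, 0, 0]
Echelon form has 2 nonzero rows, so rank(M) = 2.
The rank gives the maximum number of linearly independent columns: 2.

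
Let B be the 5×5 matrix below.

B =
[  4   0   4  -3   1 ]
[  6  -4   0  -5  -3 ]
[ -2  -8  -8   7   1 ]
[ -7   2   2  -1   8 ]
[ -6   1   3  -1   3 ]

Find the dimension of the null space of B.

Row reduce to echelon form.
R2 ← R2 − (3/2)·R1: [0, -4, -6, -1/2, -9/2]
R3 ← R3 + (1/2)·R1: [0, -8, -6, 11/2, 3/2]
R4 ← R4 + (7/4)·R1: [0, 2, 9, -25/4, 39/4]
R5 ← R5 + (3/2)·R1: [0, 1, 9, -11/2, 9/2]
R3 ← R3 − (2)·R2: [0, 0, 6, 13/2, 21/2]
R4 ← R4 + (1/2)·R2: [0, 0, 6, -13/2, 15/2]
R5 ← R5 + (1/4)·R2: [0, 0, 15/2, -45/8, 27/8]
R4 ← R4 − R3: [0, 0, 0, -13, -3]
R5 ← R5 − (5/4)·R3: [0, 0, 0, -55/4, -39/4]
R5 ← R5 − (55/52)·R4: [0, 0, 0, 0, -171/26]
5 nonzero rows, so rank(B) = 5.
B has 5 columns; by rank–nullity, nullity = 5 − 5 = 0.

0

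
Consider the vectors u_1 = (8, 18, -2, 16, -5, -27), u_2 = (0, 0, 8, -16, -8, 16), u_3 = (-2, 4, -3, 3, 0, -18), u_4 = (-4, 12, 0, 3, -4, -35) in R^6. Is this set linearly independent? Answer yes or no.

Form the matrix with these vectors as rows and row reduce.
R3 ← R3 + (1/4)·R1: [0, 17/2, -7/2, 7, -5/4, -99/4]
R4 ← R4 + (1/2)·R1: [0, 21, -1, 11, -13/2, -97/2]
Swap R2 ↔ R3
R4 ← R4 − (42/17)·R2: [0, 0, 130/17, -107/17, -58/17, 215/17]
R4 ← R4 − (65/68)·R3: [0, 0, 0, 9, 72/17, -45/17]
4 nonzero rows, so the 4 vectors span a space of dimension 4.
Since 4 = 4, the vectors are linearly independent.

yes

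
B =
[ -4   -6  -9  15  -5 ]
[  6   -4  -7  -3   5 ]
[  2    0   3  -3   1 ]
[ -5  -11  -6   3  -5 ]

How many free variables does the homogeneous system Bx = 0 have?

1

Row reduce to echelon form.
R2 ← R2 + (3/2)·R1: [0, -13, -41/2, 39/2, -5/2]
R3 ← R3 + (1/2)·R1: [0, -3, -3/2, 9/2, -3/2]
R4 ← R4 − (5/4)·R1: [0, -7/2, 21/4, -63/4, 5/4]
R3 ← R3 − (3/13)·R2: [0, 0, 42/13, 0, -12/13]
R4 ← R4 − (7/26)·R2: [0, 0, 140/13, -21, 25/13]
R4 ← R4 − (10/3)·R3: [0, 0, 0, -21, 5]
4 nonzero rows, so rank(B) = 4.
B has 5 columns; by rank–nullity, nullity = 5 − 4 = 1.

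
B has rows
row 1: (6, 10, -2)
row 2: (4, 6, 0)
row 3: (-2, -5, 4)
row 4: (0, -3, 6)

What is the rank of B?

Row reduce to echelon form.
R2 ← R2 − (2/3)·R1: [0, -2/3, 4/3]
R3 ← R3 + (1/3)·R1: [0, -5/3, 10/3]
R3 ← R3 − (5/2)·R2: [0, 0, 0]
R4 ← R4 − (9/2)·R2: [0, 0, 0]
Echelon form has 2 nonzero rows, so rank(B) = 2.

2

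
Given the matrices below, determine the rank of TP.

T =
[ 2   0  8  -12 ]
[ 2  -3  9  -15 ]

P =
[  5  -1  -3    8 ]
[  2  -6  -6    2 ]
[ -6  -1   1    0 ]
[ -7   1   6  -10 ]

2

First compute TP:
[[ 46, -22, -70, 136],
 [ 55,  -8, -69, 160]]
Now row reduce the product.
R2 ← R2 − (55/46)·R1: [0, 421/23, 338/23, -60/23]
2 nonzero rows, so rank(TP) = 2.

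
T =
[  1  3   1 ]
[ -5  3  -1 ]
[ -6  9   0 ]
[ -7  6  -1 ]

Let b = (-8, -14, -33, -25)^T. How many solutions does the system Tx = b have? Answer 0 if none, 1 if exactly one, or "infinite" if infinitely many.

Row reduce the augmented matrix [T | b].
R2 ← R2 + (5)·R1: [0, 18, 4, -54]
R3 ← R3 + (6)·R1: [0, 27, 6, -81]
R4 ← R4 + (7)·R1: [0, 27, 6, -81]
R3 ← R3 − (3/2)·R2: [0, 0, 0, 0]
R4 ← R4 − (3/2)·R2: [0, 0, 0, 0]
The echelon form has 2 nonzero rows, and every pivot lies in the first 3 columns, so rank(T) = rank([T|b]) = 2.
The system is consistent.
rank = 2 < 3 unknowns, so there are infinitely many solutions.

infinite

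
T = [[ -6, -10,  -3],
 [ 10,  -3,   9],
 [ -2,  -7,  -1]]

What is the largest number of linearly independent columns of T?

Row reduce to echelon form.
R2 ← R2 + (5/3)·R1: [0, -59/3, 4]
R3 ← R3 − (1/3)·R1: [0, -11/3, 0]
R3 ← R3 − (11/59)·R2: [0, 0, -44/59]
Echelon form has 3 nonzero rows, so rank(T) = 3.
The rank gives the maximum number of linearly independent columns: 3.

3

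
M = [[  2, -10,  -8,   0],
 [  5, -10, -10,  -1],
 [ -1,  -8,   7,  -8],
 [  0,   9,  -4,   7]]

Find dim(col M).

Row reduce to echelon form.
R2 ← R2 − (5/2)·R1: [0, 15, 10, -1]
R3 ← R3 + (1/2)·R1: [0, -13, 3, -8]
R3 ← R3 + (13/15)·R2: [0, 0, 35/3, -133/15]
R4 ← R4 − (3/5)·R2: [0, 0, -10, 38/5]
R4 ← R4 + (6/7)·R3: [0, 0, 0, 0]
Echelon form has 3 nonzero rows, so rank(M) = 3.
The column space has dimension equal to the rank: 3.

3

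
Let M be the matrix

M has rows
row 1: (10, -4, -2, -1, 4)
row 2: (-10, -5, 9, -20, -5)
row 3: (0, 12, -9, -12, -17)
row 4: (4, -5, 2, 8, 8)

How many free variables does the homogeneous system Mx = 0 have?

Row reduce to echelon form.
R2 ← R2 + R1: [0, -9, 7, -21, -1]
R4 ← R4 − (2/5)·R1: [0, -17/5, 14/5, 42/5, 32/5]
R3 ← R3 + (4/3)·R2: [0, 0, 1/3, -40, -55/3]
R4 ← R4 − (17/45)·R2: [0, 0, 7/45, 49/3, 61/9]
R4 ← R4 − (7/15)·R3: [0, 0, 0, 35, 46/3]
4 nonzero rows, so rank(M) = 4.
M has 5 columns; by rank–nullity, nullity = 5 − 4 = 1.

1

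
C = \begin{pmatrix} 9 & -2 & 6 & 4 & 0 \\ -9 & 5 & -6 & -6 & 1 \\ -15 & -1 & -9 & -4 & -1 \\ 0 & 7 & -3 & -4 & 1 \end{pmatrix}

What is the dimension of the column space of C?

3

Row reduce to echelon form.
R2 ← R2 + R1: [0, 3, 0, -2, 1]
R3 ← R3 + (5/3)·R1: [0, -13/3, 1, 8/3, -1]
R3 ← R3 + (13/9)·R2: [0, 0, 1, -2/9, 4/9]
R4 ← R4 − (7/3)·R2: [0, 0, -3, 2/3, -4/3]
R4 ← R4 + (3)·R3: [0, 0, 0, 0, 0]
Echelon form has 3 nonzero rows, so rank(C) = 3.
The column space has dimension equal to the rank: 3.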